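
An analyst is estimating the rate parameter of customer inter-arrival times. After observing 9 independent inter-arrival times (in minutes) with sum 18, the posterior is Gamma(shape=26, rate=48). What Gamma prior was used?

Gamma(shape=17, rate=30)

For an exponential likelihood with a Gamma(α, β) prior on the rate, n observations with total T give posterior Gamma(α+n, β+T).
So α = 26 − 9 = 17 and β = 48 − 18 = 30.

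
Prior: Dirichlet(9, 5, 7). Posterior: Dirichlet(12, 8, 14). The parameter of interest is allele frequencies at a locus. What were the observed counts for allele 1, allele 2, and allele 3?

counts (3, 3, 7)

For a Dirichlet(α) prior with multinomial counts c, the posterior is Dirichlet(α + c) componentwise.
Counts are posterior − prior componentwise: 12−9=3, 8−5=3, 14−7=7.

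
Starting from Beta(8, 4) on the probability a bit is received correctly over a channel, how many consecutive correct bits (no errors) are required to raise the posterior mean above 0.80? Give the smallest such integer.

k = 9

After k correct bits and 0 errors the posterior is Beta(8+k, 4), with mean (8+k)/(8+4+k).
Set (8+k)/(12+k) > 0.80 and solve: k > (0.80·12 − 8)/(1 − 0.80) = 8.000.
The smallest integer exceeding 8.000 is 9, and checking k=9: (17)/(21) = 0.8095 > 0.80.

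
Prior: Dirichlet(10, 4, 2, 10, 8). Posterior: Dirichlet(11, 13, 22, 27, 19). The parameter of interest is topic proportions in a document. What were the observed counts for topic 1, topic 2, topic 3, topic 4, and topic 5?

For a Dirichlet(α) prior with multinomial counts c, the posterior is Dirichlet(α + c) componentwise.
Counts are posterior − prior componentwise: 11−10=1, 13−4=9, 22−2=20, 27−10=17, 19−8=11.

counts (1, 9, 20, 17, 11)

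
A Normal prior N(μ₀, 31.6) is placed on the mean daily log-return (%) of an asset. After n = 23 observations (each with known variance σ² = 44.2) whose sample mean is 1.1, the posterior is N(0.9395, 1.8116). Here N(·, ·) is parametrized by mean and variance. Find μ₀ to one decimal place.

The posterior mean is a precision-weighted average: μ_n = (τ₀μ₀ + τ_data·x̄)/(τ₀+τ_data), with τ₀=1/σ₀² and τ_data=n/σ².
Here τ₀ = 1/31.6 = 0.031646 and τ_data = 23/44.2 = 0.520362, so τ_n = 0.552008.
Rearranging for μ₀: μ₀ = (μ_n·τ_n − τ_data·x̄)/τ₀ = (0.9395·0.552008 − 0.520362·1.1) / 0.031646 = -0.053787/0.031646 ≈ -1.7.

μ₀ = -1.7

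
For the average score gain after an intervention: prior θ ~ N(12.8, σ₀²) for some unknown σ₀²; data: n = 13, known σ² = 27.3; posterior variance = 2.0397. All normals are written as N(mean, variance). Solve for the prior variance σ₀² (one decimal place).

Posterior precision equals prior precision plus data precision: 1/σ_n² = 1/σ₀² + n/σ².
So 1/σ₀² = 1/2.0397 − 13/27.3 = 0.490268 − 0.476190 = 0.014078.
Hence σ₀² = 1/0.014078 ≈ 71.0.

σ₀² = 71.0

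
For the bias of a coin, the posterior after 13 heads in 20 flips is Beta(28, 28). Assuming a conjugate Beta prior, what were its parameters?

Beta(15, 21)

A Beta(a, b) prior with s successes and f failures in binomial data gives a Beta(a+s, b+f) posterior.
So a = 28 − 13 = 15 and b = 28 − 7 = 21.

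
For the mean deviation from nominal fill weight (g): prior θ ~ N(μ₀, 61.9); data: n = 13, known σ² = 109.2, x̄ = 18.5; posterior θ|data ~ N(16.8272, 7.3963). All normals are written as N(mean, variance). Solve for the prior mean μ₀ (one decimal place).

μ₀ = 4.5

The posterior mean is a precision-weighted average: μ_n = (τ₀μ₀ + τ_data·x̄)/(τ₀+τ_data), with τ₀=1/σ₀² and τ_data=n/σ².
Here τ₀ = 1/61.9 = 0.016155 and τ_data = 13/109.2 = 0.119048, so τ_n = 0.135203.
Rearranging for μ₀: μ₀ = (μ_n·τ_n − τ_data·x̄)/τ₀ = (16.8272·0.135203 − 0.119048·18.5) / 0.016155 = 0.072700/0.016155 ≈ 4.5.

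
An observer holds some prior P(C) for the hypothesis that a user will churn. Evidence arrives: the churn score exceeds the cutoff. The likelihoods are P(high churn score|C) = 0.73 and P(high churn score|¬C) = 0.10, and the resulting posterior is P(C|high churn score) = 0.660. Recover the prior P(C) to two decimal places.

P(C) = 0.21

Bayes' rule in odds form gives O(C|E) = O(C)·[P(E|C)/P(E|¬C)], hence O(C) = O(C|E)/LR.
Posterior odds = 0.660/(1−0.660) = 1.9412. LR = 0.73/0.10 = 7.3000.
Prior odds = 1.9412/7.3000 = 0.2659, so P(C) = 0.2659/(1+0.2659) ≈ 0.21.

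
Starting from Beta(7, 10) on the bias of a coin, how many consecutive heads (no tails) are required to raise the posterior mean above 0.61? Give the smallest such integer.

k = 9

After k heads and 0 tails the posterior is Beta(7+k, 10), with mean (7+k)/(7+10+k).
Set (7+k)/(17+k) > 0.61 and solve: k > (0.61·17 − 7)/(1 − 0.61) = 8.641.
The smallest integer exceeding 8.641 is 9.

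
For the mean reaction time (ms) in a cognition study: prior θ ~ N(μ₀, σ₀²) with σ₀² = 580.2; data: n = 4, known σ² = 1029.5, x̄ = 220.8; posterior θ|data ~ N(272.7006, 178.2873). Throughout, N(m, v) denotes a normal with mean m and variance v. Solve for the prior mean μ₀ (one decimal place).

μ₀ = 389.7

The posterior mean is a precision-weighted average: μ_n = (τ₀μ₀ + τ_data·x̄)/(τ₀+τ_data), with τ₀=1/σ₀² and τ_data=n/σ².
Here τ₀ = 1/580.2 = 0.001724 and τ_data = 4/1029.5 = 0.003885, so τ_n = 0.005609.
Rearranging for μ₀: μ₀ = (μ_n·τ_n − τ_data·x̄)/τ₀ = (272.7006·0.005609 − 0.003885·220.8) / 0.001724 = 0.671770/0.001724 ≈ 389.7.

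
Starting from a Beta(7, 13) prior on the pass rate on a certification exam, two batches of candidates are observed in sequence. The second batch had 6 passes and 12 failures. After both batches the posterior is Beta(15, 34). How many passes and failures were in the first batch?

Because Beta–binomial updating is additive in the counts, the combined data contributed (α_post−α_prior, β_post−β_prior) successes and failures.
Total across both batches: 15−7=8 passes, 34−13=21 failures.
Subtract the second batch: 8−6=2 passes and 21−12=9 failures.

2 passes and 9 failures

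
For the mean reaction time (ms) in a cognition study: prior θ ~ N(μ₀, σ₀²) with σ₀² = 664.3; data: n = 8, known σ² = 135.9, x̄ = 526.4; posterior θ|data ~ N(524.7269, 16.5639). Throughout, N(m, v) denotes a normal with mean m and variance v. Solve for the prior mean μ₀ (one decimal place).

μ₀ = 459.3

The posterior mean is a precision-weighted average: μ_n = (τ₀μ₀ + τ_data·x̄)/(τ₀+τ_data), with τ₀=1/σ₀² and τ_data=n/σ².
Here τ₀ = 1/664.3 = 0.001505 and τ_data = 8/135.9 = 0.058867, so τ_n = 0.060372.
Rearranging for μ₀: μ₀ = (μ_n·τ_n − τ_data·x̄)/τ₀ = (524.7269·0.060372 − 0.058867·526.4) / 0.001505 = 0.691224/0.001505 ≈ 459.3.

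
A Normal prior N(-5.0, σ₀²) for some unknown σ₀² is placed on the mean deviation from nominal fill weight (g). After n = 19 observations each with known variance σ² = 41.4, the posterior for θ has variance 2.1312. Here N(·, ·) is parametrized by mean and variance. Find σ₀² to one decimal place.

Posterior precision equals prior precision plus data precision: 1/σ_n² = 1/σ₀² + n/σ².
So 1/σ₀² = 1/2.1312 − 19/41.4 = 0.469219 − 0.458937 = 0.010282.
Hence σ₀² = 1/0.010282 ≈ 97.3.

σ₀² = 97.3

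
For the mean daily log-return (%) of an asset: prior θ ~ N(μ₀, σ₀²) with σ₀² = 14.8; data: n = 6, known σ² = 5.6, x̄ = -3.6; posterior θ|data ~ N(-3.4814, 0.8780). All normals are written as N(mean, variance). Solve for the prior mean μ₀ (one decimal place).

μ₀ = -1.6

With known observation variance, the Normal–Normal posterior has precision τ_n = τ₀ + n/σ² and mean μ_n = (τ₀μ₀ + (n/σ²)x̄)/τ_n.
Here τ₀ = 1/14.8 = 0.067568 and τ_data = 6/5.6 = 1.071429, so τ_n = 1.138997.
Rearranging for μ₀: μ₀ = (μ_n·τ_n − τ_data·x̄)/τ₀ = (-3.4814·1.138997 − 1.071429·-3.6) / 0.067568 = -0.108160/0.067568 ≈ -1.6.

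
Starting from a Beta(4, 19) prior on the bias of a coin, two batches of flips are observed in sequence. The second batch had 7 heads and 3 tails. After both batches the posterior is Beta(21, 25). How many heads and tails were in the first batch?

10 heads and 3 tails

Because Beta–binomial updating is additive in the counts, the combined data contributed (α_post−α_prior, β_post−β_prior) successes and failures.
Total across both batches: 21−4=17 heads, 25−19=6 tails.
Subtract the second batch: 17−7=10 heads and 6−3=3 tails.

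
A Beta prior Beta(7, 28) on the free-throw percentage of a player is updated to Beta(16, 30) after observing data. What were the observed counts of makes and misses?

A Beta(α, β) prior with s successes and f failures in binomial data gives a Beta(α+s, β+f) posterior.
Match parameters: s=16−7=9, f=30−28=2.

9 makes and 2 misses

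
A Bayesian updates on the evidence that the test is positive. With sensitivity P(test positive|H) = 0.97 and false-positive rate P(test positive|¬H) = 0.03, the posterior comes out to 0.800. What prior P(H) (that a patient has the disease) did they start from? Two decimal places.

P(H) = 0.11

Bayes' rule in odds form gives O(H|E) = O(H)·[P(E|H)/P(E|¬H)], hence O(H) = O(H|E)/LR.
Posterior odds = 0.800/(1−0.800) = 4.0000. LR = 0.97/0.03 = 32.3333.
Prior odds = 4.0000/32.3333 = 0.1237, so P(H) = 0.1237/(1+0.1237) ≈ 0.11.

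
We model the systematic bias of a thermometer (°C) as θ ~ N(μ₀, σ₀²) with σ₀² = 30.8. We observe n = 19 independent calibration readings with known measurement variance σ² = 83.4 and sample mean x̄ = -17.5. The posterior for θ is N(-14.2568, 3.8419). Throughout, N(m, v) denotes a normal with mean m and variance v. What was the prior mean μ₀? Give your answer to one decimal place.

μ₀ = 8.5

With known observation variance, the Normal–Normal posterior has precision τ_n = τ₀ + n/σ² and mean μ_n = (τ₀μ₀ + (n/σ²)x̄)/τ_n.
Here τ₀ = 1/30.8 = 0.032468 and τ_data = 19/83.4 = 0.227818, so τ_n = 0.260286.
Rearranging for μ₀: μ₀ = (μ_n·τ_n − τ_data·x̄)/τ₀ = (-14.2568·0.260286 − 0.227818·-17.5) / 0.032468 = 0.275970/0.032468 ≈ 8.5.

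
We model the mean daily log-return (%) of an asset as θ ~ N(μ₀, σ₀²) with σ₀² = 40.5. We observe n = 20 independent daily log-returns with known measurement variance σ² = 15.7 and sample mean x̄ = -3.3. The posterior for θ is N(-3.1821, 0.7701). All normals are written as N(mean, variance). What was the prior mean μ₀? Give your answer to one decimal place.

With known observation variance, the Normal–Normal posterior has precision τ_n = τ₀ + n/σ² and mean μ_n = (τ₀μ₀ + (n/σ²)x̄)/τ_n.
Here τ₀ = 1/40.5 = 0.024691 and τ_data = 20/15.7 = 1.273885, so τ_n = 1.298576.
Rearranging for μ₀: μ₀ = (μ_n·τ_n − τ_data·x̄)/τ₀ = (-3.1821·1.298576 − 1.273885·-3.3) / 0.024691 = 0.071622/0.024691 ≈ 2.9.

μ₀ = 2.9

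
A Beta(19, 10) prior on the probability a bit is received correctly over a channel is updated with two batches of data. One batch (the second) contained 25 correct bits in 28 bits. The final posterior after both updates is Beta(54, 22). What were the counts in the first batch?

Sequential conjugate updates are equivalent to a single update on the pooled data, so total successes = posterior α − prior α and total failures = posterior β − prior β.
Total across both batches: 54−19=35 correct bits, 22−10=12 errors.
Subtract the second batch: 35−25=10 correct bits and 12−3=9 errors.

10 correct bits and 9 errors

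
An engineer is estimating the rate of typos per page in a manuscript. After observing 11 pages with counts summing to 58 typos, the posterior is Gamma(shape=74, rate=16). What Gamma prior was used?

Gamma(shape=16, rate=5)

A Gamma(α, β) prior (rate parametrization) on a Poisson rate with n observations summing to S gives posterior Gamma(α+S, β+n).
So α = 74 − 58 = 16 and β = 16 − 11 = 5.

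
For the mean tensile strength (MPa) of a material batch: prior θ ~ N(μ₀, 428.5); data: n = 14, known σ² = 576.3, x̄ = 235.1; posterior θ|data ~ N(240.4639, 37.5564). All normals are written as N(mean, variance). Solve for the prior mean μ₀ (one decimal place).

μ₀ = 296.3

The posterior mean is a precision-weighted average: μ_n = (τ₀μ₀ + τ_data·x̄)/(τ₀+τ_data), with τ₀=1/σ₀² and τ_data=n/σ².
Here τ₀ = 1/428.5 = 0.002334 and τ_data = 14/576.3 = 0.024293, so τ_n = 0.026627.
Rearranging for μ₀: μ₀ = (μ_n·τ_n − τ_data·x̄)/τ₀ = (240.4639·0.026627 − 0.024293·235.1) / 0.002334 = 0.691548/0.002334 ≈ 296.3.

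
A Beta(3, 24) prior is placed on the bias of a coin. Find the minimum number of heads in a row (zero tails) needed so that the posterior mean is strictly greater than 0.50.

k = 22

After k heads and 0 tails the posterior is Beta(3+k, 24), with mean (3+k)/(3+24+k).
Set (3+k)/(27+k) > 0.50 and solve: k > (0.50·27 − 3)/(1 − 0.50) = 21.000.
The smallest integer exceeding 21.000 is 22, and checking k=22: (25)/(49) = 0.5102 > 0.50.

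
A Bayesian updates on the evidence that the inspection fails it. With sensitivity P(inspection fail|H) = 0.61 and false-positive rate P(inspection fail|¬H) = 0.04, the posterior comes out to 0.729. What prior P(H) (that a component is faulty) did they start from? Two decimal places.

P(H) = 0.15

Bayes' rule in odds form gives O(H|E) = O(H)·[P(E|H)/P(E|¬H)], hence O(H) = O(H|E)/LR.
Posterior odds = 0.729/(1−0.729) = 2.6900. LR = 0.61/0.04 = 15.2500.
Prior odds = 2.6900/15.2500 = 0.1764, so P(H) = 0.1764/(1+0.1764) ≈ 0.15.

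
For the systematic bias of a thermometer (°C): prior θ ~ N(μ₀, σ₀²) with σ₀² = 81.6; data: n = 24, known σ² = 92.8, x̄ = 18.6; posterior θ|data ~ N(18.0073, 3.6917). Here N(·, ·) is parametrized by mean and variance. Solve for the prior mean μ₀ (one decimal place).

The posterior mean is a precision-weighted average: μ_n = (τ₀μ₀ + τ_data·x̄)/(τ₀+τ_data), with τ₀=1/σ₀² and τ_data=n/σ².
Here τ₀ = 1/81.6 = 0.012255 and τ_data = 24/92.8 = 0.258621, so τ_n = 0.270876.
Rearranging for μ₀: μ₀ = (μ_n·τ_n − τ_data·x̄)/τ₀ = (18.0073·0.270876 − 0.258621·18.6) / 0.012255 = 0.067395/0.012255 ≈ 5.5.

μ₀ = 5.5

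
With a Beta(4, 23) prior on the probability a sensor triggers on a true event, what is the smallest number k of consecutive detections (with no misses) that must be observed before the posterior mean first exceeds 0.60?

k = 31

After k detections and 0 misses the posterior is Beta(4+k, 23), with mean (4+k)/(4+23+k).
Set (4+k)/(27+k) > 0.60 and solve: k > (0.60·27 − 4)/(1 − 0.60) = 30.500.
The smallest integer exceeding 30.500 is 31.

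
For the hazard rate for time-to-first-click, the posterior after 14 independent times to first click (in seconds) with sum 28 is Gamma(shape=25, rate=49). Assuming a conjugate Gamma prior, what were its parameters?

Gamma(shape=11, rate=21)

For an exponential likelihood with a Gamma(α, β) prior on the rate, n observations with total T give posterior Gamma(α+n, β+T).
So α = 25 − 14 = 11 and β = 49 − 28 = 21.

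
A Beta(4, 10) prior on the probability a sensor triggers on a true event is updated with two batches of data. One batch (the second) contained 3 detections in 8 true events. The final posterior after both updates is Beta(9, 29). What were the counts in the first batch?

Because Beta–binomial updating is additive in the counts, the combined data contributed (α_post−α_prior, β_post−β_prior) successes and failures.
Total across both batches: 9−4=5 detections, 29−10=19 misses.
Subtract the second batch: 5−3=2 detections and 19−5=14 misses.

2 detections and 14 misses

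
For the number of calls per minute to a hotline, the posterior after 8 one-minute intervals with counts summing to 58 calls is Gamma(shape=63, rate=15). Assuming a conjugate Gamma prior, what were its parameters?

Gamma–Poisson conjugacy: posterior shape = α + Σxᵢ, posterior rate = β + n.
So α = 63 − 58 = 5 and β = 15 − 8 = 7.

Gamma(shape=5, rate=7)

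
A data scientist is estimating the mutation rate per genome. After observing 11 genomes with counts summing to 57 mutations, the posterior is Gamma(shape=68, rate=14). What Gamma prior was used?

Gamma(shape=11, rate=3)

A Gamma(α, β) prior (rate parametrization) on a Poisson rate with n observations summing to S gives posterior Gamma(α+S, β+n).
So α = 68 − 57 = 11 and β = 14 − 11 = 3.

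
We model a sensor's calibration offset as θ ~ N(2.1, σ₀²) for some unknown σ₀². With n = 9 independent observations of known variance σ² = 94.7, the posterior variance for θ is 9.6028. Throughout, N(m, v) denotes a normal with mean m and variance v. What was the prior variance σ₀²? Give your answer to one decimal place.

Posterior precision equals prior precision plus data precision: 1/σ_n² = 1/σ₀² + n/σ².
So 1/σ₀² = 1/9.6028 − 9/94.7 = 0.104136 − 0.095037 = 0.009099.
Hence σ₀² = 1/0.009099 ≈ 109.9.

σ₀² = 109.9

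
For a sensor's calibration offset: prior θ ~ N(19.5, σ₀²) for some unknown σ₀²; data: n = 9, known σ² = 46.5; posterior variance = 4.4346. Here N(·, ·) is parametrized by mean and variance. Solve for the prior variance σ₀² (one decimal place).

Posterior precision equals prior precision plus data precision: 1/σ_n² = 1/σ₀² + n/σ².
So 1/σ₀² = 1/4.4346 − 9/46.5 = 0.225499 − 0.193548 = 0.031951.
Hence σ₀² = 1/0.031951 ≈ 31.3.

σ₀² = 31.3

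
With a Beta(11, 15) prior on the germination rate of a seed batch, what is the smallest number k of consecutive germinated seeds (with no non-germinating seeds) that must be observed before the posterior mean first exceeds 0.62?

After k germinated seeds and 0 non-germinating seeds the posterior is Beta(11+k, 15), with mean (11+k)/(11+15+k).
Set (11+k)/(26+k) > 0.62 and solve: k > (0.62·26 − 11)/(1 − 0.62) = 13.474.
The smallest integer exceeding 13.474 is 14, and checking k=14: (25)/(40) = 0.6250 > 0.62.

k = 14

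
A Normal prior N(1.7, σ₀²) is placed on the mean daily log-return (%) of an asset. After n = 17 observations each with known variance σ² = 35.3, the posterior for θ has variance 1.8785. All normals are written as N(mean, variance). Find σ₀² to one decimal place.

σ₀² = 19.7

Posterior precision equals prior precision plus data precision: 1/σ_n² = 1/σ₀² + n/σ².
So 1/σ₀² = 1/1.8785 − 17/35.3 = 0.532340 − 0.481586 = 0.050754.
Hence σ₀² = 1/0.050754 ≈ 19.7.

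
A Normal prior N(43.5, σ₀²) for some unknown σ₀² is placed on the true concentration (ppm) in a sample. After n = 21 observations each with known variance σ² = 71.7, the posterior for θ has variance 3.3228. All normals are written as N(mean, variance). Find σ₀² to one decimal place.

For the Normal–Normal model with known σ², precisions add: τ_n = τ₀ + n/σ².
So 1/σ₀² = 1/3.3228 − 21/71.7 = 0.300951 − 0.292887 = 0.008064.
Hence σ₀² = 1/0.008064 ≈ 124.0.

σ₀² = 124.0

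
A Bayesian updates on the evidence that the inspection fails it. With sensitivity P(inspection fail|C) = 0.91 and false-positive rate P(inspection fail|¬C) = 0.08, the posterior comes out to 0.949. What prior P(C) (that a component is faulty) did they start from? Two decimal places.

Bayes' rule in odds form gives O(C|E) = O(C)·[P(E|C)/P(E|¬C)], hence O(C) = O(C|E)/LR.
Posterior odds = 0.949/(1−0.949) = 18.6078. LR = 0.91/0.08 = 11.3750.
Prior odds = 18.6078/11.3750 = 1.6359, so P(C) = 1.6359/(1+1.6359) ≈ 0.62.

P(C) = 0.62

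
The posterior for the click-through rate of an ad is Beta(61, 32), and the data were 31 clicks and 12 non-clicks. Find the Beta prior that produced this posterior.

Beta is conjugate to the binomial likelihood: posterior = Beta(a+s, b+f).
So a = 61 − 31 = 30 and b = 32 − 12 = 20.

Beta(30, 20)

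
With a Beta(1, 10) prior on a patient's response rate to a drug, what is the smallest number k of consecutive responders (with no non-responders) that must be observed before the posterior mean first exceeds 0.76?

After k responders and 0 non-responders the posterior is Beta(1+k, 10), with mean (1+k)/(1+10+k).
Set (1+k)/(11+k) > 0.76 and solve: k > (0.76·11 − 1)/(1 − 0.76) = 30.667.
The smallest integer exceeding 30.667 is 31, and checking k=31: (32)/(42) = 0.7619 > 0.76.

k = 31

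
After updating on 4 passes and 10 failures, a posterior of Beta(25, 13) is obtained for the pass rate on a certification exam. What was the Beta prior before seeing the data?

Beta(21, 3)

Under Beta–binomial conjugacy the posterior parameters are (a+s, b+f).
So a = 25 − 4 = 21 and b = 13 − 10 = 3.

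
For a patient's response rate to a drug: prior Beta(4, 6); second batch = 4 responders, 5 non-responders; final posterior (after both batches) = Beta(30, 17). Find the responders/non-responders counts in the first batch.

Sequential conjugate updates are equivalent to a single update on the pooled data, so total successes = posterior α − prior α and total failures = posterior β − prior β.
Total across both batches: 30−4=26 responders, 17−6=11 non-responders.
Subtract the second batch: 26−4=22 responders and 11−5=6 non-responders.

22 responders and 6 non-responders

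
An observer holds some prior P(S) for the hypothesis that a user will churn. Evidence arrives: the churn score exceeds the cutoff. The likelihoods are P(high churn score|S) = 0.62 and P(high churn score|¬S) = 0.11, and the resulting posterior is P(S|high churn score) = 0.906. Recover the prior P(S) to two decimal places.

In odds form, posterior odds = prior odds × likelihood ratio, so prior odds = posterior odds ÷ LR.
Posterior odds = 0.906/(1−0.906) = 9.6383. LR = 0.62/0.11 = 5.6364.
Prior odds = 9.6383/5.6364 = 1.7100, so P(S) = 1.7100/(1+1.7100) ≈ 0.63.

P(S) = 0.63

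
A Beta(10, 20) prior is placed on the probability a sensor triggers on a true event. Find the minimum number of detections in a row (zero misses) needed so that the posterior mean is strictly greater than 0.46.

k = 8

After k detections and 0 misses the posterior is Beta(10+k, 20), with mean (10+k)/(10+20+k).
Set (10+k)/(30+k) > 0.46 and solve: k > (0.46·30 − 10)/(1 − 0.46) = 7.037.
The smallest integer exceeding 7.037 is 8.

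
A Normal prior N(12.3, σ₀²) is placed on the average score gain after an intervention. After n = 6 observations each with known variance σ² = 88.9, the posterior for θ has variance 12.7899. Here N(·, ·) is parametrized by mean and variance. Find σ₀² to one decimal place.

σ₀² = 93.5

For the Normal–Normal model with known σ², precisions add: τ_n = τ₀ + n/σ².
So 1/σ₀² = 1/12.7899 − 6/88.9 = 0.078187 − 0.067492 = 0.010695.
Hence σ₀² = 1/0.010695 ≈ 93.5.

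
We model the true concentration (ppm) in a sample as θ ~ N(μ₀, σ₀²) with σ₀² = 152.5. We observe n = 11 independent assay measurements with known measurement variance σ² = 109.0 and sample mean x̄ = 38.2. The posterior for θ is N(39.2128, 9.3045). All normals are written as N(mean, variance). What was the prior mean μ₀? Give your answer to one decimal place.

The posterior mean is a precision-weighted average: μ_n = (τ₀μ₀ + τ_data·x̄)/(τ₀+τ_data), with τ₀=1/σ₀² and τ_data=n/σ².
Here τ₀ = 1/152.5 = 0.006557 and τ_data = 11/109.0 = 0.100917, so τ_n = 0.107474.
Rearranging for μ₀: μ₀ = (μ_n·τ_n − τ_data·x̄)/τ₀ = (39.2128·0.107474 − 0.100917·38.2) / 0.006557 = 0.359327/0.006557 ≈ 54.8.

μ₀ = 54.8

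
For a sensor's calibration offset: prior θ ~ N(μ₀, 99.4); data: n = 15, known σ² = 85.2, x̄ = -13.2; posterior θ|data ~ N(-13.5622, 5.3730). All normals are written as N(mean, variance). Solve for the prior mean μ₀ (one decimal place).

μ₀ = -19.9

The posterior mean is a precision-weighted average: μ_n = (τ₀μ₀ + τ_data·x̄)/(τ₀+τ_data), with τ₀=1/σ₀² and τ_data=n/σ².
Here τ₀ = 1/99.4 = 0.010060 and τ_data = 15/85.2 = 0.176056, so τ_n = 0.186116.
Rearranging for μ₀: μ₀ = (μ_n·τ_n − τ_data·x̄)/τ₀ = (-13.5622·0.186116 − 0.176056·-13.2) / 0.010060 = -0.200203/0.010060 ≈ -19.9.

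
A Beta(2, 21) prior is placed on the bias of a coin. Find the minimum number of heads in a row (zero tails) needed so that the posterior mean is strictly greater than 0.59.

After k heads and 0 tails the posterior is Beta(2+k, 21), with mean (2+k)/(2+21+k).
Set (2+k)/(23+k) > 0.59 and solve: k > (0.59·23 − 2)/(1 − 0.59) = 28.220.
The smallest integer exceeding 28.220 is 29.

k = 29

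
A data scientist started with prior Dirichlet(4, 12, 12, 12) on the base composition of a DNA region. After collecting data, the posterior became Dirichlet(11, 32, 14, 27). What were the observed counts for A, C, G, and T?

For a Dirichlet(α) prior with multinomial counts c, the posterior is Dirichlet(α + c) componentwise.
Counts are posterior − prior componentwise: 11−4=7, 32−12=20, 14−12=2, 27−12=15.

counts (7, 20, 2, 15)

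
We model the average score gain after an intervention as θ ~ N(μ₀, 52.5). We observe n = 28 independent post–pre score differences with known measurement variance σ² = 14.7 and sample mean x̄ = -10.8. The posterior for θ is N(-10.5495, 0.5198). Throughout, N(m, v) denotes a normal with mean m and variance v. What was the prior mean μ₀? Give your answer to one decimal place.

The posterior mean is a precision-weighted average: μ_n = (τ₀μ₀ + τ_data·x̄)/(τ₀+τ_data), with τ₀=1/σ₀² and τ_data=n/σ².
Here τ₀ = 1/52.5 = 0.019048 and τ_data = 28/14.7 = 1.904762, so τ_n = 1.923810.
Rearranging for μ₀: μ₀ = (μ_n·τ_n − τ_data·x̄)/τ₀ = (-10.5495·1.923810 − 1.904762·-10.8) / 0.019048 = 0.276196/0.019048 ≈ 14.5.

μ₀ = 14.5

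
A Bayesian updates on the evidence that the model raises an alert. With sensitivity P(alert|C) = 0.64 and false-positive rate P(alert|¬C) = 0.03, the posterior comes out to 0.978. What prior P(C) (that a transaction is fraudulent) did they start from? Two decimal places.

P(C) = 0.68

In odds form, posterior odds = prior odds × likelihood ratio, so prior odds = posterior odds ÷ LR.
Posterior odds = 0.978/(1−0.978) = 44.4545. LR = 0.64/0.03 = 21.3333.
Prior odds = 44.4545/21.3333 = 2.0838, so P(C) = 2.0838/(1+2.0838) ≈ 0.68.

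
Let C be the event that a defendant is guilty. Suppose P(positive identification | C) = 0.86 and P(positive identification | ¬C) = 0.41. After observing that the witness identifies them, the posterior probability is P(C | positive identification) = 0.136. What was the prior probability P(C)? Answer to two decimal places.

In odds form, posterior odds = prior odds × likelihood ratio, so prior odds = posterior odds ÷ LR.
Posterior odds = 0.136/(1−0.136) = 0.1574. LR = 0.86/0.41 = 2.0976.
Prior odds = 0.1574/2.0976 = 0.0750, so P(C) = 0.0750/(1+0.0750) ≈ 0.07.

P(C) = 0.07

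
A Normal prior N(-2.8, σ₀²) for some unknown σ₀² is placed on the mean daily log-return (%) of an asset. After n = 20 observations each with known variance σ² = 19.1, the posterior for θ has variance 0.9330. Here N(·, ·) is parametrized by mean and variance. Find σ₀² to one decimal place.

For the Normal–Normal model with known σ², precisions add: τ_n = τ₀ + n/σ².
So 1/σ₀² = 1/0.9330 − 20/19.1 = 1.071811 − 1.047120 = 0.024691.
Hence σ₀² = 1/0.024691 ≈ 40.5.

σ₀² = 40.5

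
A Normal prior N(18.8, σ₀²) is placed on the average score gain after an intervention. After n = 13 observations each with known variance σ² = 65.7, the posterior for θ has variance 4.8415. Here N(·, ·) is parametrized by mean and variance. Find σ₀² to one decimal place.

Posterior precision equals prior precision plus data precision: 1/σ_n² = 1/σ₀² + n/σ².
So 1/σ₀² = 1/4.8415 − 13/65.7 = 0.206548 − 0.197869 = 0.008679.
Hence σ₀² = 1/0.008679 ≈ 115.2.

σ₀² = 115.2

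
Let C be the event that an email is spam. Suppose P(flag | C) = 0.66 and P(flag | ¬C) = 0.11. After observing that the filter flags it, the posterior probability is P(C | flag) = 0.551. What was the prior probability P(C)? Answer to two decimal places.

Bayes' rule in odds form gives O(C|E) = O(C)·[P(E|C)/P(E|¬C)], hence O(C) = O(C|E)/LR.
Posterior odds = 0.551/(1−0.551) = 1.2272. LR = 0.66/0.11 = 6.0000.
Prior odds = 1.2272/6.0000 = 0.2045, so P(C) = 0.2045/(1+0.2045) ≈ 0.17.

P(C) = 0.17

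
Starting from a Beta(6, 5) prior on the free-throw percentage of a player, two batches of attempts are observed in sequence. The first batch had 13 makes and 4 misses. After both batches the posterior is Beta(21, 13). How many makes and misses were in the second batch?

Sequential conjugate updates are equivalent to a single update on the pooled data, so total successes = posterior α − prior α and total failures = posterior β − prior β.
Total across both batches: 21−6=15 makes, 13−5=8 misses.
Subtract the first batch: 15−13=2 makes and 8−4=4 misses.

2 makes and 4 misses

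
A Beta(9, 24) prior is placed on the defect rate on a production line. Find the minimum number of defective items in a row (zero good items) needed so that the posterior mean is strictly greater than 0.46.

After k defective items and 0 good items the posterior is Beta(9+k, 24), with mean (9+k)/(9+24+k).
Set (9+k)/(33+k) > 0.46 and solve: k > (0.46·33 − 9)/(1 − 0.46) = 11.444.
The smallest integer exceeding 11.444 is 12, and checking k=12: (21)/(45) = 0.4667 > 0.46.

k = 12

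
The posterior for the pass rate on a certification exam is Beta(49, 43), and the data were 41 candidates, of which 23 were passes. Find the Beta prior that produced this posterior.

Beta(26, 25)

Beta is conjugate to the binomial likelihood: posterior = Beta(a+s, b+f).
Subtract the data counts: 49−23=26, 43−18=25.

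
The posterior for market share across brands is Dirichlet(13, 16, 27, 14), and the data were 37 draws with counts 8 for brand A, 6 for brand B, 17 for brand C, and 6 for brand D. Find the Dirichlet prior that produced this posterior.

For a Dirichlet(α) prior with multinomial counts c, the posterior is Dirichlet(α + c) componentwise.
Subtract each count from the matching posterior parameter: 13−8=5, 16−6=10, 27−17=10, 14−6=8.

Dirichlet(5, 10, 10, 8)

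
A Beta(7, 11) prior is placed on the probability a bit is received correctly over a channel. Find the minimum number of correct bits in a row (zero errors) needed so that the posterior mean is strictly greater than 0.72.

k = 22

After k correct bits and 0 errors the posterior is Beta(7+k, 11), with mean (7+k)/(7+11+k).
Set (7+k)/(18+k) > 0.72 and solve: k > (0.72·18 − 7)/(1 − 0.72) = 21.286.
The smallest integer exceeding 21.286 is 22, and checking k=22: (29)/(40) = 0.7250 > 0.72.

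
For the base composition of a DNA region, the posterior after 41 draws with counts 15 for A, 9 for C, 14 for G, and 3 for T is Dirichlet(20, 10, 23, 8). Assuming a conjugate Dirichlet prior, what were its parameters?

For a Dirichlet(α) prior with multinomial counts c, the posterior is Dirichlet(α + c) componentwise.
Subtract each count from the matching posterior parameter: 20−15=5, 10−9=1, 23−14=9, 8−3=5.

Dirichlet(5, 1, 9, 5)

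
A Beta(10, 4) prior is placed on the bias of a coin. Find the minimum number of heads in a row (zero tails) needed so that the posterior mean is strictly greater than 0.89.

k = 23

After k heads and 0 tails the posterior is Beta(10+k, 4), with mean (10+k)/(10+4+k).
Set (10+k)/(14+k) > 0.89 and solve: k > (0.89·14 − 10)/(1 − 0.89) = 22.364.
The smallest integer exceeding 22.364 is 23, and checking k=23: (33)/(37) = 0.8919 > 0.89.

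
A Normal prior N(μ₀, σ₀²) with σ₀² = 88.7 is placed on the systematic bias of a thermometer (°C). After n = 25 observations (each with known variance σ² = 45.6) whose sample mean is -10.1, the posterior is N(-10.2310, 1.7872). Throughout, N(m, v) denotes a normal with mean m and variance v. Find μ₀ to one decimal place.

With known observation variance, the Normal–Normal posterior has precision τ_n = τ₀ + n/σ² and mean μ_n = (τ₀μ₀ + (n/σ²)x̄)/τ_n.
Here τ₀ = 1/88.7 = 0.011274 and τ_data = 25/45.6 = 0.548246, so τ_n = 0.559520.
Rearranging for μ₀: μ₀ = (μ_n·τ_n − τ_data·x̄)/τ₀ = (-10.2310·0.559520 − 0.548246·-10.1) / 0.011274 = -0.187165/0.011274 ≈ -16.6.

μ₀ = -16.6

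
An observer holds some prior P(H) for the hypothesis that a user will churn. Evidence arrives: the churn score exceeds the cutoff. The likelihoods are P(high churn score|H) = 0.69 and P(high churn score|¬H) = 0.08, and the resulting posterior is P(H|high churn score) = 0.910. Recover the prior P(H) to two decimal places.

Bayes' rule in odds form gives O(H|E) = O(H)·[P(E|H)/P(E|¬H)], hence O(H) = O(H|E)/LR.
Posterior odds = 0.910/(1−0.910) = 10.1111. LR = 0.69/0.08 = 8.6250.
Prior odds = 10.1111/8.6250 = 1.1723, so P(H) = 1.1723/(1+1.1723) ≈ 0.54.

P(H) = 0.54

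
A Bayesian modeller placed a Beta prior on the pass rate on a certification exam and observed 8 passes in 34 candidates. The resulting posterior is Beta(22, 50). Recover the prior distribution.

Beta(14, 24)

A Beta(α, β) prior with s successes and f failures in binomial data gives a Beta(α+s, β+f) posterior.
So α = 22 − 8 = 14 and β = 50 − 26 = 24.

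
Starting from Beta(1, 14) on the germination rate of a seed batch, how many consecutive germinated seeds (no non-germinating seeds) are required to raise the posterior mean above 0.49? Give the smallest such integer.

After k germinated seeds and 0 non-germinating seeds the posterior is Beta(1+k, 14), with mean (1+k)/(1+14+k).
Set (1+k)/(15+k) > 0.49 and solve: k > (0.49·15 − 1)/(1 − 0.49) = 12.451.
The smallest integer exceeding 12.451 is 13, and checking k=13: (14)/(28) = 0.5000 > 0.49.

k = 13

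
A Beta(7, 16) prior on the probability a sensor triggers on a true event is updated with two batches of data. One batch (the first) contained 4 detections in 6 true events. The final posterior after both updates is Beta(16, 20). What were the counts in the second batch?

Sequential conjugate updates are equivalent to a single update on the pooled data, so total successes = posterior α − prior α and total failures = posterior β − prior β.
Total across both batches: 16−7=9 detections, 20−16=4 misses.
Subtract the first batch: 9−4=5 detections and 4−2=2 misses.

5 detections and 2 misses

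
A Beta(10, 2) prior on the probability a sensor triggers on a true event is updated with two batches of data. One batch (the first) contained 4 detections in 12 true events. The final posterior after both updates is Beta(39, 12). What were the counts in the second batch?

Sequential conjugate updates are equivalent to a single update on the pooled data, so total successes = posterior α − prior α and total failures = posterior β − prior β.
Total across both batches: 39−10=29 detections, 12−2=10 misses.
Subtract the first batch: 29−4=25 detections and 10−8=2 misses.

25 detections and 2 misses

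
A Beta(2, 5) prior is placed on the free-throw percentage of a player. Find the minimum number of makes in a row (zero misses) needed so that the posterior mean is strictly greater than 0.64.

k = 7

After k makes and 0 misses the posterior is Beta(2+k, 5), with mean (2+k)/(2+5+k).
Set (2+k)/(7+k) > 0.64 and solve: k > (0.64·7 − 2)/(1 − 0.64) = 6.889.
The smallest integer exceeding 6.889 is 7.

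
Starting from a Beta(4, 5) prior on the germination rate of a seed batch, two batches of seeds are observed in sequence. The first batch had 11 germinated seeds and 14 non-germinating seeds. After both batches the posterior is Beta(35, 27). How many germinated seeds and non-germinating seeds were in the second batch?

Sequential conjugate updates are equivalent to a single update on the pooled data, so total successes = posterior α − prior α and total failures = posterior β − prior β.
Total across both batches: 35−4=31 germinated seeds, 27−5=22 non-germinating seeds.
Subtract the first batch: 31−11=20 germinated seeds and 22−14=8 non-germinating seeds.

20 germinated seeds and 8 non-germinating seeds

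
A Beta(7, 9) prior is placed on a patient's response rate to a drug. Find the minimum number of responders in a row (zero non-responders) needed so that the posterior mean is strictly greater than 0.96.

After k responders and 0 non-responders the posterior is Beta(7+k, 9), with mean (7+k)/(7+9+k).
Set (7+k)/(16+k) > 0.96 and solve: k > (0.96·16 − 7)/(1 − 0.96) = 209.000.
The smallest integer exceeding 209.000 is 210, and checking k=210: (217)/(226) = 0.9602 > 0.96.

k = 210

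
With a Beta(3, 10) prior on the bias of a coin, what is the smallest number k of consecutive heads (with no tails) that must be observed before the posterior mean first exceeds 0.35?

After k heads and 0 tails the posterior is Beta(3+k, 10), with mean (3+k)/(3+10+k).
Set (3+k)/(13+k) > 0.35 and solve: k > (0.35·13 − 3)/(1 − 0.35) = 2.385.
The smallest integer exceeding 2.385 is 3, and checking k=3: (6)/(16) = 0.3750 > 0.35.

k = 3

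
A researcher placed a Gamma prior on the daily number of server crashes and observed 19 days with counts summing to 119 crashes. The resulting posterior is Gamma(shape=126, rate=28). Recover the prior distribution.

A Gamma(α, β) prior (rate parametrization) on a Poisson rate with n observations summing to S gives posterior Gamma(α+S, β+n).
So α = 126 − 119 = 7 and β = 28 − 19 = 9.

Gamma(shape=7, rate=9)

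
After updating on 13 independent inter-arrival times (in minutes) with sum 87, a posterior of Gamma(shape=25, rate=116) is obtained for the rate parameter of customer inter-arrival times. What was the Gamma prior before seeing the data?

Gamma(shape=12, rate=29)

For an exponential likelihood with a Gamma(α, β) prior on the rate, n observations with total T give posterior Gamma(α+n, β+T).
So α = 25 − 13 = 12 and β = 116 − 87 = 29.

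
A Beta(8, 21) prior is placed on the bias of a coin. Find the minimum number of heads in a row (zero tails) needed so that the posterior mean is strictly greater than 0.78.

After k heads and 0 tails the posterior is Beta(8+k, 21), with mean (8+k)/(8+21+k).
Set (8+k)/(29+k) > 0.78 and solve: k > (0.78·29 − 8)/(1 − 0.78) = 66.455.
The smallest integer exceeding 66.455 is 67, and checking k=67: (75)/(96) = 0.7812 > 0.78.

k = 67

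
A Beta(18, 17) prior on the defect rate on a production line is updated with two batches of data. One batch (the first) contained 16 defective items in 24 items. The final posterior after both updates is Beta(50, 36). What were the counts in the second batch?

Because Beta–binomial updating is additive in the counts, the combined data contributed (α_post−α_prior, β_post−β_prior) successes and failures.
Total across both batches: 50−18=32 defective items, 36−17=19 good items.
Subtract the first batch: 32−16=16 defective items and 19−8=11 good items.

16 defective items and 11 good items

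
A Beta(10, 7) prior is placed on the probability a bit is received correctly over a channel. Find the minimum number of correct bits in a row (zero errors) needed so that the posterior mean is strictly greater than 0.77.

k = 14

After k correct bits and 0 errors the posterior is Beta(10+k, 7), with mean (10+k)/(10+7+k).
Set (10+k)/(17+k) > 0.77 and solve: k > (0.77·17 − 10)/(1 − 0.77) = 13.435.
The smallest integer exceeding 13.435 is 14.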